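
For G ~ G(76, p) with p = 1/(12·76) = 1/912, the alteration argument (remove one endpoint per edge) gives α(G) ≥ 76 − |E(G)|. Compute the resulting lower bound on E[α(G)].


E[|E(G)|] = C(76, 2)·p = 2850 · (1/912) = 25/8.
E[α(G)] ≥ n − E[|E(G)|] = 76 − 25/8 = 583/8.
Numerically: ≈ 72.8750.
(This is only a lower bound; the true E[α(G)] may be larger.)

E[α(G)] ≥ 583/8 ≈ 72.8750.


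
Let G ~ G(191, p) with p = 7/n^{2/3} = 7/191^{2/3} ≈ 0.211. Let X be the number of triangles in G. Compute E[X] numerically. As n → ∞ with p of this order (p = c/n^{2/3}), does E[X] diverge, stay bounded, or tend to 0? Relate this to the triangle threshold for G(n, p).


Number of potential triangles: C(191, 3) = 1143135.
Each occurs with probability p³ ≈ (0.211)³ ≈ 9.40215e-03.
By linearity: E[X] = C(191, 3)·p³ ≈ 1143135 · 9.40215e-03 ≈ 10747.932.
Since α = 2/3 < 1, p = c/n^{2/3} ≫ 1/n is above the triangle threshold p ~ 1/n. Asymptotically E[X] ~ (c³/6)·n^{3(1−α)} = (7³/6)·n^{1} → ∞; triangles are abundant w.h.p.

E[X] ≈ 10747.932; in regime p = Θ(1/n^{2/3}) E[X] diverges (above the triangle threshold p ~ 1/n).


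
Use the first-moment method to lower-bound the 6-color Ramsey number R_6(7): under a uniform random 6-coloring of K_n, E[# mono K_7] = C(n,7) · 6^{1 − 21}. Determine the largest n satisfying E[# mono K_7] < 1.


We need C(n, 7) · 6^{1 − 21} < 1, i.e. C(n, 7) < 6^{21 − 1} = 3656158440062976.
Check values of n near the boundary:
  n = 566: C(566, 7) = 3557206237959440; 3557206237959440 < 3656158440062976? YES
  n = 567: C(567, 7) = 3601671315933933; 3601671315933933 < 3656158440062976? YES
  n = 568: C(568, 7) = 3646611956239704; 3646611956239704 < 3656158440062976? YES
  n = 569: C(569, 7) = 3692032389858348; 3692032389858348 < 3656158440062976? NO
The largest n with C(n, 7) < 3656158440062976 is n = 568 (where E[X] = 16882462760369/16926659444736 ≈ 0.9973889). Hence R_6(7) > 568, i.e. R_6(7) ≥ 569.

Largest n = 568; hence R_6(7) > 568.


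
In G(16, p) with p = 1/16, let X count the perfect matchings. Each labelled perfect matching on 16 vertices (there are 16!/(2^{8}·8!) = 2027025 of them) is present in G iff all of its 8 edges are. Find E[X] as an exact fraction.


K_16 has 16!/(2^{8}·8!) = 2027025 labelled perfect matchings.
For each such perfect matching H, let X_H = 1 if all 8 edges of H are present in G. Then P[X_H = 1] = p^{8} = (1/16)^{8} = 1/4294967296.
By linearity of expectation: E[X] = Σ_H E[X_H] = 2027025 · p^{8} = 2027025 · 1/4294967296 = 2027025/4294967296.
Numerically: E[X] ≈ 0.00047195.

E[X] = 2027025 · (1/16)^{8} = 2027025/4294967296 ≈ 0.00047195.


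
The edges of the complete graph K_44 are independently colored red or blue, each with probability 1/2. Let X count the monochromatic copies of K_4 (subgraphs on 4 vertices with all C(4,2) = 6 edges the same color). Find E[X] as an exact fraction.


Let X = Σ_S X_S over the C(44, 4) = 135751 subsets S of size 4, where X_S = 1 if the K_4 on S is monochromatic.
For a fixed S, the K_4 on S has C(4, 2) = 6 edges. P[all 6 edges red] = (1/2)^6, and likewise for blue, so P[monochromatic] = 2·(1/2)^6 = 2^{1 − 6} = 1/32.
Summing: E[X] = C(44, 4) · 2^{1 − 6} = 135751 · 1/32 = 135751/32.
Numerically: E[X] ≈ 4242.21875.

E[X] = C(44,4)·2^(1−C(4,2)) = 135751/32 ≈ 4242.21875.


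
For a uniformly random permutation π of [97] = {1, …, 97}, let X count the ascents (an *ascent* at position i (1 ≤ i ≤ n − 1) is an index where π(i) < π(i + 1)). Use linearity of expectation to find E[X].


Write X = Σ X_I over i = 1, …, 96, with X_I the indicator of one ascent.
There are 96 indicators.
For each fixed i, the pair (π(i), π(i+1)) is a uniformly random ordered pair of distinct values from {1, …, 97}; by symmetry P[π(i) < π(i+1)] = 1/2.
By linearity: E[X] = 96 · (1/2) = (97 − 1) · (1/2) = 48 ≈ 48.0000.

E[X] = 48 = 48.0000.


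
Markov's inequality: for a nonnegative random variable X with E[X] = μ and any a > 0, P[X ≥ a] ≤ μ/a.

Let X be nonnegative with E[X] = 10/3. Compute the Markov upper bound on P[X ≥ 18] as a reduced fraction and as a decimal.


μ = E[X] = 10/3, a = 18.
Markov: P[X ≥ 18] ≤ μ/a = (10/3)/18 = 5/27.
Numerically: ≈ 0.185185.
(Since a = 18 > μ = 3.333333, the bound 5/27 is < 1 and informative.)

P[X ≥ 18] ≤ 5/27 ≈ 0.185185.


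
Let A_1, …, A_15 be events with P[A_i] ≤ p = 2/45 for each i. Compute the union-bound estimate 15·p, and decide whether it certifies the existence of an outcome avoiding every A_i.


Union bound: P[∪_{i=1}^{15} A_i] ≤ Σ_i P[A_i] ≤ 15·p = 15·(2/45) = 2/3.
Numerically: 2/3 ≈ 0.6666667.
Is 2/3 < 1? YES.
Since P[∪ A_i] ≤ 2/3 < 1, the complement has P[∩ A_i^c] ≥ 1 − 2/3 = 1/3 > 0, so some outcome avoids every A_i.

15·p = 2/3 ≈ 0.6666667; existence CERTIFIED by the union bound.


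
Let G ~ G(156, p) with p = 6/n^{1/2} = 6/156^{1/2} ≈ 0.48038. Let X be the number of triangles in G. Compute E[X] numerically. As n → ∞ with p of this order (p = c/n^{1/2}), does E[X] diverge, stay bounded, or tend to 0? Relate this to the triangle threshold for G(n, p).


Number of potential triangles: C(156, 3) = 620620.
Each occurs with probability p³ ≈ (0.48038)³ ≈ 1.1085795e-01.
By linearity: E[X] = C(156, 3)·p³ ≈ 620620 · 1.1085795e-01 ≈ 68800.66256.
Since α = 1/2 < 1, p = c/n^{1/2} ≫ 1/n is above the triangle threshold p ~ 1/n. Asymptotically E[X] ~ (c³/6)·n^{3(1−α)} = (6³/6)·n^{1.5} → ∞; triangles are abundant w.h.p.

E[X] ≈ 68800.66256; in regime p = Θ(1/n^{1/2}) E[X] diverges (above the triangle threshold p ~ 1/n).


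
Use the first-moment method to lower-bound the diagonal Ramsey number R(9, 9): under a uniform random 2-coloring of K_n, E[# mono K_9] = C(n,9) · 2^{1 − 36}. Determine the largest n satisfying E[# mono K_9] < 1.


We need C(n, 9) · 2^{1 − 36} < 1, i.e. C(n, 9) < 2^{36 − 1} = 34359738368.
Check values of n near the boundary:
  n = 63: C(63, 9) = 23667689815; 23667689815 < 34359738368? YES
  n = 64: C(64, 9) = 27540584512; 27540584512 < 34359738368? YES
  n = 65: C(65, 9) = 31966749880; 31966749880 < 34359738368? YES
  n = 66: C(66, 9) = 37014131440; 37014131440 < 34359738368? NO
  n = 67: C(67, 9) = 42757703560; 42757703560 < 34359738368? NO
The largest n with C(n, 9) < 34359738368 is n = 65 (where E[X] = 3995843735/4294967296 ≈ 0.9303549). Hence R(9, 9) > 65, i.e. R(9, 9) ≥ 66.

Largest n = 65; hence R(9, 9) > 65.


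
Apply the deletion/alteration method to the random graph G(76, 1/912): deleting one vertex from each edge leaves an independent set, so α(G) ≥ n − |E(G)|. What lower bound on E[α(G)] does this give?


E[|E(G)|] = C(76, 2)·p = 2850 · (1/912) = 25/8.
E[α(G)] ≥ n − E[|E(G)|] = 76 − 25/8 = 583/8.
Numerically: ≈ 72.875.
(This is only a lower bound; the true E[α(G)] may be larger.)

E[α(G)] ≥ 583/8 ≈ 72.875.


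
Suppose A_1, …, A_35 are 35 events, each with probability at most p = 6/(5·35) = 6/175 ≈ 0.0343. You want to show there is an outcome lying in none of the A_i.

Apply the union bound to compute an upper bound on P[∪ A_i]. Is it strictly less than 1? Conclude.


Union bound: P[∪_{i=1}^{35} A_i] ≤ Σ_i P[A_i] ≤ 35·p = 35·(6/175) = 6/5.
Numerically: 6/5 ≈ 1.2000.
Is 6/5 < 1? NO.
Since the bound 6/5 is ≥ 1, the union bound is uninformative here; it does NOT by itself certify existence.

35·p = 6/5 ≈ 1.2000; existence NOT certified by the union bound.


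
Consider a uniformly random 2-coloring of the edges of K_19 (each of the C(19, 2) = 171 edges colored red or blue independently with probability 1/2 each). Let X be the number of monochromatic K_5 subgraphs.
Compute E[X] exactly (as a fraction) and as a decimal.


Let X = Σ_S X_S over the C(19, 5) = 11628 subsets S of size 5, where X_S = 1 if the K_5 on S is monochromatic.
For a fixed S, the K_5 on S has C(5, 2) = 10 edges. P[all 10 edges red] = (1/2)^10, and likewise for blue, so P[monochromatic] = 2·(1/2)^10 = 2^{1 − 10} = 1/512.
By linearity: E[X] = C(19, 5) · 2^{1 − 10} = 11628 · 1/512 = 2907/128.
Numerically: E[X] ≈ 22.7109.

E[X] = C(19,5)·2^(1−C(5,2)) = 2907/128 ≈ 22.7109.


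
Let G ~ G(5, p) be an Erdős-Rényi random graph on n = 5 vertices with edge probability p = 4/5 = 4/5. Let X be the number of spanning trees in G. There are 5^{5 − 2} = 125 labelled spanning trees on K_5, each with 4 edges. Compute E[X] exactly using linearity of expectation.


K_5 has 5^{5 − 2} = 125 labelled spanning trees.
For each such spanning tree H, let X_H = 1 if all 4 edges of H are present in G. Then P[X_H = 1] = p^{4} = (4/5)^{4} = 256/625.
By linearity: E[X] = Σ_H E[X_H] = 125 · p^{4} = 125 · 256/625 = 256/5.
Numerically: E[X] ≈ 51.2.

E[X] = 125 · (4/5)^{4} = 256/5 ≈ 51.2.


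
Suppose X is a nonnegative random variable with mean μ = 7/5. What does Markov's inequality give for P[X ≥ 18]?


μ = E[X] = 7/5, a = 18.
Markov: P[X ≥ 18] ≤ μ/a = (7/5)/18 = 7/90.
Numerically: ≈ 0.077778.
(Since a = 18 > μ = 1.400000, the bound 7/90 is < 1 and informative.)

P[X ≥ 18] ≤ 7/90 ≈ 0.077778.


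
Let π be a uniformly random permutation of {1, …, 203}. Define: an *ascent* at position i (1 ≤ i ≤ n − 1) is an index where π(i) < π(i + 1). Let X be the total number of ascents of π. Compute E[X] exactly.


Write X = Σ X_I over i = 1, …, 202, with X_I the indicator of one ascent.
There are 202 indicators.
For each fixed i, the pair (π(i), π(i+1)) is a uniformly random ordered pair of distinct values from {1, …, 203}; by symmetry P[π(i) < π(i+1)] = 1/2.
By linearity: E[X] = 202 · (1/2) = (203 − 1) · (1/2) = 101 ≈ 101.000000.

E[X] = 101 = 101.000000.


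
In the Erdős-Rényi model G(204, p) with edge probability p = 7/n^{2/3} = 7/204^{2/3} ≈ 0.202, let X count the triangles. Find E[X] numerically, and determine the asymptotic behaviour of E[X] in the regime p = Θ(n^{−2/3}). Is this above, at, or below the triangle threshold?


Number of potential triangles: C(204, 3) = 1394204.
Each occurs with probability p³ ≈ (0.202)³ ≈ 8.242022e-03.
By linearity: E[X] = C(204, 3)·p³ ≈ 1394204 · 8.242022e-03 ≈ 11491.0605.
Since α = 2/3 < 1, p = c/n^{2/3} ≫ 1/n is above the triangle threshold p ~ 1/n. Asymptotically E[X] ~ (c³/6)·n^{3(1−α)} = (7³/6)·n^{1} → ∞; triangles are abundant w.h.p.

E[X] ≈ 11491.0605; in regime p = Θ(1/n^{2/3}) E[X] diverges (above the triangle threshold p ~ 1/n).


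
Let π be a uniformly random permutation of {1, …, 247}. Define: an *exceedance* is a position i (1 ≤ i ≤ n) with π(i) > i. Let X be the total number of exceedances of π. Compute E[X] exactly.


Write X = Σ_{i=1}^{247} X_i, where X_i = 1_{π(i) > i}.
For each fixed i, π(i) is uniform over {1, …, 247} (marginal of a uniform permutation), so P[π(i) > i] = (n − i)/n. Summing: Σ_{i=1}^{247} (n − i)/n = (0 + 1 + … + 246)/247 = 247(247 − 1)/(2·247) = (247 − 1)/2.
Hence E[X] = Σ_{i=1}^{247} (247 − i)/247 = 123 ≈ 123.0000.

E[X] = 123 = 123.0000.


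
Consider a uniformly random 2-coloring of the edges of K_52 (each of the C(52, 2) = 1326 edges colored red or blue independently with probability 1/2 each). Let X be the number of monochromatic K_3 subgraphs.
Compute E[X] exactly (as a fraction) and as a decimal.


Let X = Σ_S X_S over the C(52, 3) = 22100 subsets S of size 3, where X_S = 1 if the K_3 on S is monochromatic.
For a fixed S, the K_3 on S has C(3, 2) = 3 edges. P[all 3 edges red] = (1/2)^3, and likewise for blue, so P[monochromatic] = 2·(1/2)^3 = 2^{1 − 3} = 1/4.
By linearity: E[X] = C(52, 3) · 2^{1 − 3} = 22100 · 1/4 = 5525.
Numerically: E[X] ≈ 5525.000000.

E[X] = C(52,3)·2^(1−C(3,2)) = 5525 ≈ 5525.000000.


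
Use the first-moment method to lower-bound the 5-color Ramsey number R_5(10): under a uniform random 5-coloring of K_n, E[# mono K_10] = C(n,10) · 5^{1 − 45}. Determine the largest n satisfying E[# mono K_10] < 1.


We need C(n, 10) · 5^{1 − 45} < 1, i.e. C(n, 10) < 5^{45 − 1} = 5684341886080801486968994140625.
Check values of n near the boundary:
  n = 5390: C(5390, 10) = 5655833965919099070255434039753; 5655833965919099070255434039753 < 5684341886080801486968994140625? YES
  n = 5391: C(5391, 10) = 5666344714787188828795213697883; 5666344714787188828795213697883 < 5684341886080801486968994140625? YES
  n = 5392: C(5392, 10) = 5676873040158402483252283957448; 5676873040158402483252283957448 < 5684341886080801486968994140625? YES
  n = 5393: C(5393, 10) = 5687418968154238267170642278008; 5687418968154238267170642278008 < 5684341886080801486968994140625? NO
  n = 5394: C(5394, 10) = 5697982524930156243149785372878; 5697982524930156243149785372878 < 5684341886080801486968994140625? NO
  n = 5395: C(5395, 10) = 5708563736675616143322765475706; 5708563736675616143322765475706 < 5684341886080801486968994140625? NO
The largest n with C(n, 10) < 5684341886080801486968994140625 is n = 5392 (where E[X] = 5676873040158402483252283957448/5684341886080801486968994140625 ≈ 0.99869). Hence R_5(10) > 5392, i.e. R_5(10) ≥ 5393.

Largest n = 5392; hence R_5(10) > 5392.


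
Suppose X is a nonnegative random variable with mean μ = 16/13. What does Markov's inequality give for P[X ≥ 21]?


μ = E[X] = 16/13, a = 21.
Markov: P[X ≥ 21] ≤ μ/a = (16/13)/21 = 16/273.
Numerically: ≈ 0.0586.
(Since a = 21 > μ = 1.2308, the bound 16/273 is < 1 and informative.)

P[X ≥ 21] ≤ 16/273 ≈ 0.0586.


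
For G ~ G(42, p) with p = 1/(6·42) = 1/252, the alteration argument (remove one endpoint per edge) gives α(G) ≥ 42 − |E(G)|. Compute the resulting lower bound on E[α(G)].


E[|E(G)|] = C(42, 2)·p = 861 · (1/252) = 41/12.
E[α(G)] ≥ n − E[|E(G)|] = 42 − 41/12 = 463/12.
Numerically: ≈ 38.58333.
(This is only a lower bound; the true E[α(G)] may be larger.)

E[α(G)] ≥ 463/12 ≈ 38.58333.


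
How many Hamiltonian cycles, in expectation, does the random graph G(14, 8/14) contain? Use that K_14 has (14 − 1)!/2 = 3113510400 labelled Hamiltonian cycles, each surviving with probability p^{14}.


K_14 has (14 − 1)!/2 = 3113510400 labelled Hamiltonian cycles.
For each such Hamiltonian cycle H, let X_H = 1 if all 14 edges of H are present in G. Then P[X_H = 1] = p^{14} = (4/7)^{14} = 268435456/678223072849.
Summing the indicators: E[X] = Σ_H E[X_H] = 3113510400 · p^{14} = 3113510400 · 268435456/678223072849 = 119396654854963200/96889010407.
Numerically: E[X] ≈ 1.23e+06.

E[X] = 3113510400 · (4/7)^{14} = 119396654854963200/96889010407 ≈ 1.23e+06.


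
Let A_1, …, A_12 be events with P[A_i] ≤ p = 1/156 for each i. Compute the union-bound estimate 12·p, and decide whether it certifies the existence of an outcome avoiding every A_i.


Union bound: P[∪_{i=1}^{12} A_i] ≤ Σ_i P[A_i] ≤ 12·p = 12·(1/156) = 1/13.
Numerically: 1/13 ≈ 0.077.
Is 1/13 < 1? YES.
Since P[∪ A_i] ≤ 1/13 < 1, the complement has P[∩ A_i^c] ≥ 1 − 1/13 = 12/13 > 0, so some outcome avoids every A_i.

12·p = 1/13 ≈ 0.077; existence CERTIFIED by the union bound.


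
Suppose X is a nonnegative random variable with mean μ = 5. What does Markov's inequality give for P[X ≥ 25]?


μ = E[X] = 5, a = 25.
Markov: P[X ≥ 25] ≤ μ/a = (5)/25 = 1/5.
Numerically: ≈ 0.20000.
(Since a = 25 > μ = 5.00000, the bound 1/5 is < 1 and informative.)

P[X ≥ 25] ≤ 1/5 ≈ 0.20000.


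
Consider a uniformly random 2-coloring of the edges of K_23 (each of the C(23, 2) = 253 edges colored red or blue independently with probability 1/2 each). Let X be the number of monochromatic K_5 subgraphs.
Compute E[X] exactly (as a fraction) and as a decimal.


Let X = Σ_S X_S over the C(23, 5) = 33649 subsets S of size 5, where X_S = 1 if the K_5 on S is monochromatic.
For a fixed S, the K_5 on S has C(5, 2) = 10 edges. P[all 10 edges red] = (1/2)^10, and likewise for blue, so P[monochromatic] = 2·(1/2)^10 = 2^{1 − 10} = 1/512.
Summing: E[X] = C(23, 5) · 2^{1 − 10} = 33649 · 1/512 = 33649/512.
Numerically: E[X] ≈ 65.720703.

E[X] = C(23,5)·2^(1−C(5,2)) = 33649/512 ≈ 65.720703.


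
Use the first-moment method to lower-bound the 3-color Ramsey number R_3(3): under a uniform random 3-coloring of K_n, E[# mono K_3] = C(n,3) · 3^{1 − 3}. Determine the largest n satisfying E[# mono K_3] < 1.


We need C(n, 3) · 3^{1 − 3} < 1, i.e. C(n, 3) < 3^{3 − 1} = 9.
Check values of n near the boundary:
  n = 3: C(3, 3) = 1; 1 < 9? YES
  n = 4: C(4, 3) = 4; 4 < 9? YES
  n = 5: C(5, 3) = 10; 10 < 9? NO
  n = 6: C(6, 3) = 20; 20 < 9? NO
  n = 7: C(7, 3) = 35; 35 < 9? NO
The largest n with C(n, 3) < 9 is n = 4 (where E[X] = 4/9 ≈ 0.444). Hence R_3(3) > 4, i.e. R_3(3) ≥ 5.

Largest n = 4; hence R_3(3) > 4.


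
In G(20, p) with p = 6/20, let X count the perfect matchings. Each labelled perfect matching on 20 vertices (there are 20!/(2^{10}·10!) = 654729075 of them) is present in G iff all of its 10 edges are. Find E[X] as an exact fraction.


K_20 has 20!/(2^{10}·10!) = 654729075 labelled perfect matchings.
For each such perfect matching H, let X_H = 1 if all 10 edges of H are present in G. Then P[X_H = 1] = p^{10} = (3/10)^{10} = 59049/10000000000.
By linearity: E[X] = Σ_H E[X_H] = 654729075 · p^{10} = 654729075 · 59049/10000000000 = 1546443885987/400000000.
Numerically: E[X] ≈ 3866.1.

E[X] = 654729075 · (3/10)^{10} = 1546443885987/400000000 ≈ 3866.1.


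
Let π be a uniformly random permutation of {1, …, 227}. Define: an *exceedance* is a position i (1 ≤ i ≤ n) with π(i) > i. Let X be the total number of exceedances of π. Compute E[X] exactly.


Write X = Σ_{i=1}^{227} X_i, where X_i = 1_{π(i) > i}.
For each fixed i, π(i) is uniform over {1, …, 227} (marginal of a uniform permutation), so P[π(i) > i] = (n − i)/n. Summing: Σ_{i=1}^{227} (n − i)/n = (0 + 1 + … + 226)/227 = 227(227 − 1)/(2·227) = (227 − 1)/2.
Hence E[X] = Σ_{i=1}^{227} (227 − i)/227 = 113 ≈ 113.00000.

E[X] = 113 = 113.00000.


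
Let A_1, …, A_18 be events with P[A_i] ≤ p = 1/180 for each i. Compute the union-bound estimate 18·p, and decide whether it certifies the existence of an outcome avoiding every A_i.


Union bound: P[∪_{i=1}^{18} A_i] ≤ Σ_i P[A_i] ≤ 18·p = 18·(1/180) = 1/10.
Numerically: 1/10 ≈ 0.10000.
Is 1/10 < 1? YES.
Since P[∪ A_i] ≤ 1/10 < 1, the complement has P[∩ A_i^c] ≥ 1 − 1/10 = 9/10 > 0, so some outcome avoids every A_i.

18·p = 1/10 ≈ 0.10000; existence CERTIFIED by the union bound.


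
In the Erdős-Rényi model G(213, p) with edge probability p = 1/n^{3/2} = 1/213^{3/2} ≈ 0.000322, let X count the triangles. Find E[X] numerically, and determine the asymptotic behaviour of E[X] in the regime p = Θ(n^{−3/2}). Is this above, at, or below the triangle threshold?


Number of potential triangles: C(213, 3) = 1587986.
Each occurs with probability p³ ≈ (0.000322)³ ≈ 3.32883e-11.
By linearity: E[X] = C(213, 3)·p³ ≈ 1587986 · 3.32883e-11 ≈ 0.000.
Since α = 3/2 > 1, p = c/n^{3/2} = o(1/n) is below the triangle threshold p ~ 1/n. Asymptotically E[X] ~ (c³/6)·n^{3(1−α)} = (1³/6)·n^{-1.5} → 0, so by Markov's inequality G has no triangles w.h.p.

E[X] ≈ 0.000; in regime p = Θ(1/n^{3/2}) E[X] tends to 0 (below the triangle threshold p ~ 1/n).


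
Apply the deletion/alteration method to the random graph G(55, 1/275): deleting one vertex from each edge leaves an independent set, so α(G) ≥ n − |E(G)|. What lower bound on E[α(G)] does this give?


E[|E(G)|] = C(55, 2)·p = 1485 · (1/275) = 27/5.
E[α(G)] ≥ n − E[|E(G)|] = 55 − 27/5 = 248/5.
Numerically: ≈ 49.6000.
(This is only a lower bound; the true E[α(G)] may be larger.)

E[α(G)] ≥ 248/5 ≈ 49.6000.


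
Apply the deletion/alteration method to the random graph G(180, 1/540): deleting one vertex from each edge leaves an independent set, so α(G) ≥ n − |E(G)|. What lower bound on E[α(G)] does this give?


E[|E(G)|] = C(180, 2)·p = 16110 · (1/540) = 179/6.
E[α(G)] ≥ n − E[|E(G)|] = 180 − 179/6 = 901/6.
Numerically: ≈ 150.167.
(This is only a lower bound; the true E[α(G)] may be larger.)

E[α(G)] ≥ 901/6 ≈ 150.167.


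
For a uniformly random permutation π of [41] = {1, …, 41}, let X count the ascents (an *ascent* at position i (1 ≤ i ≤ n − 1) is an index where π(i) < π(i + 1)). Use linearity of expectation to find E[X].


Write X = Σ X_I over i = 1, …, 40, with X_I the indicator of one ascent.
There are 40 indicators.
For each fixed i, the pair (π(i), π(i+1)) is a uniformly random ordered pair of distinct values from {1, …, 41}; by symmetry P[π(i) < π(i+1)] = 1/2.
By linearity: E[X] = 40 · (1/2) = (41 − 1) · (1/2) = 20 ≈ 20.0000.

E[X] = 20 = 20.0000.


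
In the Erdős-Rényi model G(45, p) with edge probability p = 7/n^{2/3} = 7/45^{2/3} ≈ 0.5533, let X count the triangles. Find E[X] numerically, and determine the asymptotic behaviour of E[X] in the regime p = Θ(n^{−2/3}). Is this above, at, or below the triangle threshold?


Number of potential triangles: C(45, 3) = 14190.
Each occurs with probability p³ ≈ (0.5533)³ ≈ 1.693827e-01.
By linearity: E[X] = C(45, 3)·p³ ≈ 14190 · 1.693827e-01 ≈ 2403.5407.
Since α = 2/3 < 1, p = c/n^{2/3} ≫ 1/n is above the triangle threshold p ~ 1/n. Asymptotically E[X] ~ (c³/6)·n^{3(1−α)} = (7³/6)·n^{1} → ∞; triangles are abundant w.h.p.

E[X] ≈ 2403.5407; in regime p = Θ(1/n^{2/3}) E[X] diverges (above the triangle threshold p ~ 1/n).


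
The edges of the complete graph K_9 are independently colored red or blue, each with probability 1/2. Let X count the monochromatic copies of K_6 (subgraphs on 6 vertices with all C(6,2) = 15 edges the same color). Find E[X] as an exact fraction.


Let X = Σ_S X_S over the C(9, 6) = 84 subsets S of size 6, where X_S = 1 if the K_6 on S is monochromatic.
For a fixed S, the K_6 on S has C(6, 2) = 15 edges. P[all 15 edges red] = (1/2)^15, and likewise for blue, so P[monochromatic] = 2·(1/2)^15 = 2^{1 − 15} = 1/16384.
By linearity of expectation: E[X] = C(9, 6) · 2^{1 − 15} = 84 · 1/16384 = 21/4096.
Numerically: E[X] ≈ 0.0051.

E[X] = C(9,6)·2^(1−C(6,2)) = 21/4096 ≈ 0.0051.


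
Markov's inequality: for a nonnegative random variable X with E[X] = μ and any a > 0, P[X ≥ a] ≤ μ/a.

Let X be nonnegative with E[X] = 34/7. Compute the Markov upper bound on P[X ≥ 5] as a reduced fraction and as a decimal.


μ = E[X] = 34/7, a = 5.
Markov: P[X ≥ 5] ≤ μ/a = (34/7)/5 = 34/35.
Numerically: ≈ 0.971429.
(Since a = 5 > μ = 4.857143, the bound 34/35 is < 1 and informative.)

P[X ≥ 5] ≤ 34/35 ≈ 0.971429.


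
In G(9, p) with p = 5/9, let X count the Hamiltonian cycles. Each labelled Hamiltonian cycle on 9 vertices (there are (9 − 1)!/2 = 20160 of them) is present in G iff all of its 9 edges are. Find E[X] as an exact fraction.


K_9 has (9 − 1)!/2 = 20160 labelled Hamiltonian cycles.
For each such Hamiltonian cycle H, let X_H = 1 if all 9 edges of H are present in G. Then P[X_H = 1] = p^{9} = (5/9)^{9} = 1953125/387420489.
By linearity of expectation: E[X] = Σ_H E[X_H] = 20160 · p^{9} = 20160 · 1953125/387420489 = 4375000000/43046721.
Numerically: E[X] ≈ 101.6.

E[X] = 20160 · (5/9)^{9} = 4375000000/43046721 ≈ 101.6.


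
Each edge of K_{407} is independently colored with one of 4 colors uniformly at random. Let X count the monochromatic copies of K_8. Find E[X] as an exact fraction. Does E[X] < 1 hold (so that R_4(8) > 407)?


E[X] = C(407, 8) · 4^{1 − 28} = 17424959239309050 · 4^{−27} = 17424959239309050/18014398509481984.
As a reduced fraction: E[X] = 8712479619654525/9007199254740992 ≈ 0.967280.
Is E[X] < 1? YES.
Since E[X] < 1, there exists a 4-coloring of K_{407} with no monochromatic K_8; hence R_4(8) > 407.

E[X] = 8712479619654525/9007199254740992 ≈ 0.967280; E[X] < 1, so R_4(8) > 407.


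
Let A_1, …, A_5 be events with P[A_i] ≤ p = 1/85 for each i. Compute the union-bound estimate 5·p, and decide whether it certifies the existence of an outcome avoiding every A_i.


Union bound: P[∪_{i=1}^{5} A_i] ≤ Σ_i P[A_i] ≤ 5·p = 5·(1/85) = 1/17.
Numerically: 1/17 ≈ 0.0588.
Is 1/17 < 1? YES.
Since P[∪ A_i] ≤ 1/17 < 1, the complement has P[∩ A_i^c] ≥ 1 − 1/17 = 16/17 > 0, so some outcome avoids every A_i.

5·p = 1/17 ≈ 0.0588; existence CERTIFIED by the union bound.


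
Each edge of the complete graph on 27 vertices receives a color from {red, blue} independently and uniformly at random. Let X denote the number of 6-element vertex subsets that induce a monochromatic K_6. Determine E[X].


Let X = Σ_S X_S over the C(27, 6) = 296010 subsets S of size 6, where X_S = 1 if the K_6 on S is monochromatic.
For a fixed S, the K_6 on S has C(6, 2) = 15 edges. P[all 15 edges red] = (1/2)^15, and likewise for blue, so P[monochromatic] = 2·(1/2)^15 = 2^{1 − 15} = 1/16384.
Summing: E[X] = C(27, 6) · 2^{1 − 15} = 296010 · 1/16384 = 148005/8192.
Numerically: E[X] ≈ 18.067017.

E[X] = C(27,6)·2^(1−C(6,2)) = 148005/8192 ≈ 18.067017.


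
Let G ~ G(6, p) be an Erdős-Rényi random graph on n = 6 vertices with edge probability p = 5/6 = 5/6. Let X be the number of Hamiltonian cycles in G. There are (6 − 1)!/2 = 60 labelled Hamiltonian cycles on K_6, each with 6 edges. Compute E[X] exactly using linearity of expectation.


K_6 has (6 − 1)!/2 = 60 labelled Hamiltonian cycles.
For each such Hamiltonian cycle H, let X_H = 1 if all 6 edges of H are present in G. Then P[X_H = 1] = p^{6} = (5/6)^{6} = 15625/46656.
By linearity: E[X] = Σ_H E[X_H] = 60 · p^{6} = 60 · 15625/46656 = 78125/3888.
Numerically: E[X] ≈ 20.0939.

E[X] = 60 · (5/6)^{6} = 78125/3888 ≈ 20.0939.


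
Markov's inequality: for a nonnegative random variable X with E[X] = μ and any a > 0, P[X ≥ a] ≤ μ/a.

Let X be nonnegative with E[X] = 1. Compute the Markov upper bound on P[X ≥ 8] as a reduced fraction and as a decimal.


μ = E[X] = 1, a = 8.
Markov: P[X ≥ 8] ≤ μ/a = (1)/8 = 1/8.
Numerically: ≈ 0.12500.
(Since a = 8 > μ = 1.00000, the bound 1/8 is < 1 and informative.)

P[X ≥ 8] ≤ 1/8 ≈ 0.12500.


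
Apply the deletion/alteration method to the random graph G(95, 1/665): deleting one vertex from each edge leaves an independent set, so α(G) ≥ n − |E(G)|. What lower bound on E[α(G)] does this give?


E[|E(G)|] = C(95, 2)·p = 4465 · (1/665) = 47/7.
E[α(G)] ≥ n − E[|E(G)|] = 95 − 47/7 = 618/7.
Numerically: ≈ 88.2857.
(This is only a lower bound; the true E[α(G)] may be larger.)

E[α(G)] ≥ 618/7 ≈ 88.2857.


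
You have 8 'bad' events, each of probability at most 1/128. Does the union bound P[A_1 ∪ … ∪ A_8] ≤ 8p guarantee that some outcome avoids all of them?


Union bound: P[∪_{i=1}^{8} A_i] ≤ Σ_i P[A_i] ≤ 8·p = 8·(1/128) = 1/16.
Numerically: 1/16 ≈ 0.062.
Is 1/16 < 1? YES.
Since P[∪ A_i] ≤ 1/16 < 1, the complement has P[∩ A_i^c] ≥ 1 − 1/16 = 15/16 > 0, so some outcome avoids every A_i.

8·p = 1/16 ≈ 0.062; existence CERTIFIED by the union bound.


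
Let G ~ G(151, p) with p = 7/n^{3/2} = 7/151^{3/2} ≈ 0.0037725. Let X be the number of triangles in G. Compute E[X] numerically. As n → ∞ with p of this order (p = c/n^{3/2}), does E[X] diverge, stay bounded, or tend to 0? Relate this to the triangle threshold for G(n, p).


Number of potential triangles: C(151, 3) = 562475.
Each occurs with probability p³ ≈ (0.0037725)³ ≈ 5.3690551e-08.
By linearity: E[X] = C(151, 3)·p³ ≈ 562475 · 5.3690551e-08 ≈ 0.03020.
Since α = 3/2 > 1, p = c/n^{3/2} = o(1/n) is below the triangle threshold p ~ 1/n. Asymptotically E[X] ~ (c³/6)·n^{3(1−α)} = (7³/6)·n^{-1.5} → 0, so by Markov's inequality G has no triangles w.h.p.

E[X] ≈ 0.03020; in regime p = Θ(1/n^{3/2}) E[X] tends to 0 (below the triangle threshold p ~ 1/n).


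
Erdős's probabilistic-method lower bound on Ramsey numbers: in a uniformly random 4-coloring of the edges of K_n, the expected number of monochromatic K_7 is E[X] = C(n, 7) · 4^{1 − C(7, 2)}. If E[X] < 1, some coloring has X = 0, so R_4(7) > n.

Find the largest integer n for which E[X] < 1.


We need C(n, 7) · 4^{1 − 21} < 1, i.e. C(n, 7) < 4^{21 − 1} = 1099511627776.
Check values of n near the boundary:
  n = 179: C(179, 7) = 1037437234460; 1037437234460 < 1099511627776? YES
  n = 180: C(180, 7) = 1079414463600; 1079414463600 < 1099511627776? YES
  n = 181: C(181, 7) = 1122839183400; 1122839183400 < 1099511627776? NO
  n = 182: C(182, 7) = 1167752750736; 1167752750736 < 1099511627776? NO
  n = 183: C(183, 7) = 1214197462413; 1214197462413 < 1099511627776? NO
The largest n with C(n, 7) < 1099511627776 is n = 180 (where E[X] = 67463403975/68719476736 ≈ 0.98172). Hence R_4(7) > 180, i.e. R_4(7) ≥ 181.

Largest n = 180; hence R_4(7) > 180.


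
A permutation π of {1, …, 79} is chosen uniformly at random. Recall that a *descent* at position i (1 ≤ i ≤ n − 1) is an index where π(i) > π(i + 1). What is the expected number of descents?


Write X = Σ X_I over i = 1, …, 78, with X_I the indicator of one descent.
There are 78 indicators.
For each fixed i, the pair (π(i), π(i+1)) is a uniformly random ordered pair of distinct values from {1, …, 79}; by symmetry P[π(i) > π(i+1)] = 1/2.
By linearity: E[X] = 78 · (1/2) = (79 − 1) · (1/2) = 39 ≈ 39.00000.

E[X] = 39 = 39.00000.


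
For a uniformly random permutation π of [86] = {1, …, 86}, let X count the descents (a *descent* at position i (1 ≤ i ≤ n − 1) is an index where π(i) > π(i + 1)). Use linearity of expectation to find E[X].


Write X = Σ X_I over i = 1, …, 85, with X_I the indicator of one descent.
There are 85 indicators.
For each fixed i, the pair (π(i), π(i+1)) is a uniformly random ordered pair of distinct values from {1, …, 86}; by symmetry P[π(i) > π(i+1)] = 1/2.
By linearity: E[X] = 85 · (1/2) = (86 − 1) · (1/2) = 85/2 ≈ 42.500.

E[X] = 85/2 = 42.500.


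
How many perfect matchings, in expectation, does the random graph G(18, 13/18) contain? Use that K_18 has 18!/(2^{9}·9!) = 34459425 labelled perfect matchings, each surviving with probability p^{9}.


K_18 has 18!/(2^{9}·9!) = 34459425 labelled perfect matchings.
For each such perfect matching H, let X_H = 1 if all 9 edges of H are present in G. Then P[X_H = 1] = p^{9} = (13/18)^{9} = 10604499373/198359290368.
By linearity of expectation: E[X] = Σ_H E[X_H] = 34459425 · p^{9} = 34459425 · 10604499373/198359290368 = 4511419145758525/2448880128.
Numerically: E[X] ≈ 1.84224e+06.

E[X] = 34459425 · (13/18)^{9} = 4511419145758525/2448880128 ≈ 1.84224e+06.


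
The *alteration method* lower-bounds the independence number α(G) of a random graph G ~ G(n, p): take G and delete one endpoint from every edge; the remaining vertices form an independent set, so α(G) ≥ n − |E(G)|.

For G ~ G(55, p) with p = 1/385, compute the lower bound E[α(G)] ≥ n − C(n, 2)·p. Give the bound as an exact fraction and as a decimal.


E[|E(G)|] = C(55, 2)·p = 1485 · (1/385) = 27/7.
E[α(G)] ≥ n − E[|E(G)|] = 55 − 27/7 = 358/7.
Numerically: ≈ 51.143.
(This is only a lower bound; the true E[α(G)] may be larger.)

E[α(G)] ≥ 358/7 ≈ 51.143.


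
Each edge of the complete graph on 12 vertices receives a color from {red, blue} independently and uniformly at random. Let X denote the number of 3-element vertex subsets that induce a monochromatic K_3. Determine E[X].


Let X = Σ_S X_S over the C(12, 3) = 220 subsets S of size 3, where X_S = 1 if the K_3 on S is monochromatic.
For a fixed S, the K_3 on S has C(3, 2) = 3 edges. P[all 3 edges red] = (1/2)^3, and likewise for blue, so P[monochromatic] = 2·(1/2)^3 = 2^{1 − 3} = 1/4.
Summing: E[X] = C(12, 3) · 2^{1 − 3} = 220 · 1/4 = 55.
Numerically: E[X] ≈ 55.000.

E[X] = C(12,3)·2^(1−C(3,2)) = 55 ≈ 55.000.


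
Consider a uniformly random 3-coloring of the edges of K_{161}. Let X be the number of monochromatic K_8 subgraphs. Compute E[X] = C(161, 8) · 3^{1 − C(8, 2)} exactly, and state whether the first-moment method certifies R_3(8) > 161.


E[X] = C(161, 8) · 3^{1 − 28} = 9383313279340 · 3^{−27} = 9383313279340/7625597484987.
As a reduced fraction: E[X] = 9383313279340/7625597484987 ≈ 1.230502.
Is E[X] < 1? NO.
Since E[X] ≥ 1, the first-moment bound is inconclusive at n = 161; it does NOT by itself certify R_3(8) > 161.

E[X] = 9383313279340/7625597484987 ≈ 1.230502; E[X] ≥ 1; first-moment method inconclusive here.


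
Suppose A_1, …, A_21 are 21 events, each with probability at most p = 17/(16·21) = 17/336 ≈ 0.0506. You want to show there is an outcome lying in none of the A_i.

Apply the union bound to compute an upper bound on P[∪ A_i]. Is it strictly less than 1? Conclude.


Union bound: P[∪_{i=1}^{21} A_i] ≤ Σ_i P[A_i] ≤ 21·p = 21·(17/336) = 17/16.
Numerically: 17/16 ≈ 1.0625.
Is 17/16 < 1? NO.
Since the bound 17/16 is ≥ 1, the union bound is uninformative here; it does NOT by itself certify existence.

21·p = 17/16 ≈ 1.0625; existence NOT certified by the union bound.


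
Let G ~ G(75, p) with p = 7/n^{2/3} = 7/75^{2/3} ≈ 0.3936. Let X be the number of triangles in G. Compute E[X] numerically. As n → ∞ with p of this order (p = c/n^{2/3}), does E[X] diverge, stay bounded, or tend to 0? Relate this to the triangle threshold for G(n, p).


Number of potential triangles: C(75, 3) = 67525.
Each occurs with probability p³ ≈ (0.3936)³ ≈ 6.097778e-02.
By linearity: E[X] = C(75, 3)·p³ ≈ 67525 · 6.097778e-02 ≈ 4117.5244.
Since α = 2/3 < 1, p = c/n^{2/3} ≫ 1/n is above the triangle threshold p ~ 1/n. Asymptotically E[X] ~ (c³/6)·n^{3(1−α)} = (7³/6)·n^{1} → ∞; triangles are abundant w.h.p.

E[X] ≈ 4117.5244; in regime p = Θ(1/n^{2/3}) E[X] diverges (above the triangle threshold p ~ 1/n).


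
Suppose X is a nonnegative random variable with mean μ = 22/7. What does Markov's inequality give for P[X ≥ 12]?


μ = E[X] = 22/7, a = 12.
Markov: P[X ≥ 12] ≤ μ/a = (22/7)/12 = 11/42.
Numerically: ≈ 0.261905.
(Since a = 12 > μ = 3.142857, the bound 11/42 is < 1 and informative.)

P[X ≥ 12] ≤ 11/42 ≈ 0.261905.


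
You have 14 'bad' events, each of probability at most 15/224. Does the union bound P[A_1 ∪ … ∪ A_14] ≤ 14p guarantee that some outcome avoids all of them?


Union bound: P[∪_{i=1}^{14} A_i] ≤ Σ_i P[A_i] ≤ 14·p = 14·(15/224) = 15/16.
Numerically: 15/16 ≈ 0.9375.
Is 15/16 < 1? YES.
Since P[∪ A_i] ≤ 15/16 < 1, the complement has P[∩ A_i^c] ≥ 1 − 15/16 = 1/16 > 0, so some outcome avoids every A_i.

14·p = 15/16 ≈ 0.9375; existence CERTIFIED by the union bound.


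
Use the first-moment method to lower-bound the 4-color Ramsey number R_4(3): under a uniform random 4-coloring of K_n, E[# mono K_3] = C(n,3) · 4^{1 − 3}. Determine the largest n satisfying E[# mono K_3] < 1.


We need C(n, 3) · 4^{1 − 3} < 1, i.e. C(n, 3) < 4^{3 − 1} = 16.
Check values of n near the boundary:
  n = 4: C(4, 3) = 4; 4 < 16? YES
  n = 5: C(5, 3) = 10; 10 < 16? YES
  n = 6: C(6, 3) = 20; 20 < 16? NO
  n = 7: C(7, 3) = 35; 35 < 16? NO
  n = 8: C(8, 3) = 56; 56 < 16? NO
The largest n with C(n, 3) < 16 is n = 5 (where E[X] = 5/8 ≈ 0.6250). Hence R_4(3) > 5, i.e. R_4(3) ≥ 6.

Largest n = 5; hence R_4(3) > 5.


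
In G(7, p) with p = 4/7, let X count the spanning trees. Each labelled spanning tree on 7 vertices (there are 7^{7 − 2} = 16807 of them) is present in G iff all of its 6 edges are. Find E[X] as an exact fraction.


K_7 has 7^{7 − 2} = 16807 labelled spanning trees.
For each such spanning tree H, let X_H = 1 if all 6 edges of H are present in G. Then P[X_H = 1] = p^{6} = (4/7)^{6} = 4096/117649.
Summing the indicators: E[X] = Σ_H E[X_H] = 16807 · p^{6} = 16807 · 4096/117649 = 4096/7.
Numerically: E[X] ≈ 585.1.

E[X] = 16807 · (4/7)^{6} = 4096/7 ≈ 585.1.


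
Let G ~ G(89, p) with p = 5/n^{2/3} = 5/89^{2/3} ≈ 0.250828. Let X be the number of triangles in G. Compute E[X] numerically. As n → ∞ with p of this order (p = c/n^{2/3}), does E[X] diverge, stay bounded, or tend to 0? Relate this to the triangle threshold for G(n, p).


Number of potential triangles: C(89, 3) = 113564.
Each occurs with probability p³ ≈ (0.250828)³ ≈ 1.57808358e-02.
By linearity: E[X] = C(89, 3)·p³ ≈ 113564 · 1.57808358e-02 ≈ 1792.134831.
Since α = 2/3 < 1, p = c/n^{2/3} ≫ 1/n is above the triangle threshold p ~ 1/n. Asymptotically E[X] ~ (c³/6)·n^{3(1−α)} = (5³/6)·n^{1} → ∞; triangles are abundant w.h.p.

E[X] ≈ 1792.134831; in regime p = Θ(1/n^{2/3}) E[X] diverges (above the triangle threshold p ~ 1/n).


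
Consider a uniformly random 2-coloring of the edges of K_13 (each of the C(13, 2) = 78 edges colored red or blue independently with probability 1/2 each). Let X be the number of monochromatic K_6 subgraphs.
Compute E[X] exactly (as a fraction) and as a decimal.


Let X = Σ_S X_S over the C(13, 6) = 1716 subsets S of size 6, where X_S = 1 if the K_6 on S is monochromatic.
For a fixed S, the K_6 on S has C(6, 2) = 15 edges. P[all 15 edges red] = (1/2)^15, and likewise for blue, so P[monochromatic] = 2·(1/2)^15 = 2^{1 − 15} = 1/16384.
By linearity: E[X] = C(13, 6) · 2^{1 − 15} = 1716 · 1/16384 = 429/4096.
Numerically: E[X] ≈ 0.10474.

E[X] = C(13,6)·2^(1−C(6,2)) = 429/4096 ≈ 0.10474.


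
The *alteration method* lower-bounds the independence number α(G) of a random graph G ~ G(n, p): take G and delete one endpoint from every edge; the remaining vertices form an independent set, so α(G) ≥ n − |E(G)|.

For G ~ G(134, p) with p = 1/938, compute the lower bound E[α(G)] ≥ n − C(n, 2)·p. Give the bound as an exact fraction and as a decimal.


E[|E(G)|] = C(134, 2)·p = 8911 · (1/938) = 19/2.
E[α(G)] ≥ n − E[|E(G)|] = 134 − 19/2 = 249/2.
Numerically: ≈ 124.500.
(This is only a lower bound; the true E[α(G)] may be larger.)

E[α(G)] ≥ 249/2 ≈ 124.500.


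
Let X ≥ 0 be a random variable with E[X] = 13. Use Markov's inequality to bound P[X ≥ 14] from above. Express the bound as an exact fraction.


μ = E[X] = 13, a = 14.
Markov: P[X ≥ 14] ≤ μ/a = (13)/14 = 13/14.
Numerically: ≈ 0.92857.
(Since a = 14 > μ = 13.00000, the bound 13/14 is < 1 and informative.)

P[X ≥ 14] ≤ 13/14 ≈ 0.92857.


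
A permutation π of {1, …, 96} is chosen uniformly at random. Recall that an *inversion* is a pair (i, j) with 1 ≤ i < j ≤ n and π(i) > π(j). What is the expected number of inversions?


Write X = Σ X_I over the C(96, 2) = 4560 pairs i < j, with X_I the indicator of one inversion.
There are 4560 indicators.
For each fixed pair i < j, the values π(i) and π(j) are two distinct elements of {1, …, 96} in uniformly random order; by symmetry P[π(i) > π(j)] = 1/2.
By linearity: E[X] = 4560 · (1/2) = C(96, 2) · (1/2) = 4560/2 = 2280 ≈ 2280.000.

E[X] = 2280 = 2280.000.


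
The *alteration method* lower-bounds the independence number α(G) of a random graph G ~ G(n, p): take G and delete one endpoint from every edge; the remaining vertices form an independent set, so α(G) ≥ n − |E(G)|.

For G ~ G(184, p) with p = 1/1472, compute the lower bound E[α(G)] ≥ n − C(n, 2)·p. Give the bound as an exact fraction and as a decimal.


E[|E(G)|] = C(184, 2)·p = 16836 · (1/1472) = 183/16.
E[α(G)] ≥ n − E[|E(G)|] = 184 − 183/16 = 2761/16.
Numerically: ≈ 172.562500.
(This is only a lower bound; the true E[α(G)] may be larger.)

E[α(G)] ≥ 2761/16 ≈ 172.562500.


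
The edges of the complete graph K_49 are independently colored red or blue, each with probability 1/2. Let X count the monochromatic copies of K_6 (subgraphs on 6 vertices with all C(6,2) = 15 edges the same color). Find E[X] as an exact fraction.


Let X = Σ_S X_S over the C(49, 6) = 13983816 subsets S of size 6, where X_S = 1 if the K_6 on S is monochromatic.
For a fixed S, the K_6 on S has C(6, 2) = 15 edges. P[all 15 edges red] = (1/2)^15, and likewise for blue, so P[monochromatic] = 2·(1/2)^15 = 2^{1 − 15} = 1/16384.
Summing: E[X] = C(49, 6) · 2^{1 − 15} = 13983816 · 1/16384 = 1747977/2048.
Numerically: E[X] ≈ 853.504395.

E[X] = C(49,6)·2^(1−C(6,2)) = 1747977/2048 ≈ 853.504395.
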